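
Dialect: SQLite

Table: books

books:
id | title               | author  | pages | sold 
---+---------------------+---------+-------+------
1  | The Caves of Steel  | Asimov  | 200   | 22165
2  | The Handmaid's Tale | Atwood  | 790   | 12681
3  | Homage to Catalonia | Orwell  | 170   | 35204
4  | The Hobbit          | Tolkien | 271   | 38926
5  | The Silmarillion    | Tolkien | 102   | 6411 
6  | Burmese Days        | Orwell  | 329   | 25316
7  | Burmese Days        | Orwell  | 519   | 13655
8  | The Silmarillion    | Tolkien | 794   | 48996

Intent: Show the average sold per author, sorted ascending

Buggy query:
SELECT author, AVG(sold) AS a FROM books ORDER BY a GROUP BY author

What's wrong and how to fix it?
Bug: GROUP BY must precede ORDER BY

Fix: Move ORDER BY to the end, after GROUP BY

Corrected query:
SELECT author, AVG(sold) AS a FROM books GROUP BY author ORDER BY a

Result:
author  | a           
--------+-------------
Atwood  | 12681       
Asimov  | 22165       
Orwell  | 24725       
Tolkien | 31444.333333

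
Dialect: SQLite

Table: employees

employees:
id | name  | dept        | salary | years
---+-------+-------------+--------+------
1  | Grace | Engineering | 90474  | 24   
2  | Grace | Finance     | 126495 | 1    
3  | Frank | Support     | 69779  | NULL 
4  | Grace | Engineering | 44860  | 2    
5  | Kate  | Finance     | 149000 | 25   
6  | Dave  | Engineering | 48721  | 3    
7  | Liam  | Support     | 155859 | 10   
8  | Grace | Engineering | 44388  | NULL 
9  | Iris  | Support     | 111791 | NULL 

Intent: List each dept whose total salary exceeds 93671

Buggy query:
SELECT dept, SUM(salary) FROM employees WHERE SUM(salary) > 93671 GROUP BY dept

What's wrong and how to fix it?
Bug: Aggregate functions cannot appear in a WHERE clause

Fix: Use HAVING (which filters groups after aggregation) instead of WHERE

Corrected query:
SELECT dept, SUM(salary) FROM employees GROUP BY dept HAVING SUM(salary) > 93671

Result:
dept        | SUM(salary)
------------+------------
Engineering | 228443     
Finance     | 275495     
Support     | 337429     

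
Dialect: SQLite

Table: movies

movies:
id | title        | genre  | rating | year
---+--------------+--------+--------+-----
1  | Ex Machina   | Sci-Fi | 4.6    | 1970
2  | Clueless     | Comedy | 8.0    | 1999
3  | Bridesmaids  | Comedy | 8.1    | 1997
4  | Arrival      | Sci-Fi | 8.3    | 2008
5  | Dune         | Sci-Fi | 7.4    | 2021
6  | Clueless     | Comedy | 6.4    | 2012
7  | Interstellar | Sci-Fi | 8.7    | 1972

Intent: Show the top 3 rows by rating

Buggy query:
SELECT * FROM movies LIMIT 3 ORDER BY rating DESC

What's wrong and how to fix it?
Bug: ORDER BY cannot follow LIMIT; LIMIT is the final clause

Fix: Swap the clauses: ORDER BY first, then LIMIT

Corrected query:
SELECT * FROM movies ORDER BY rating DESC LIMIT 3

Result:
id | title        | genre  | rating | year
---+--------------+--------+--------+-----
7  | Interstellar | Sci-Fi | 8.7    | 1972
4  | Arrival      | Sci-Fi | 8.3    | 2008
3  | Bridesmaids  | Comedy | 8.1    | 1997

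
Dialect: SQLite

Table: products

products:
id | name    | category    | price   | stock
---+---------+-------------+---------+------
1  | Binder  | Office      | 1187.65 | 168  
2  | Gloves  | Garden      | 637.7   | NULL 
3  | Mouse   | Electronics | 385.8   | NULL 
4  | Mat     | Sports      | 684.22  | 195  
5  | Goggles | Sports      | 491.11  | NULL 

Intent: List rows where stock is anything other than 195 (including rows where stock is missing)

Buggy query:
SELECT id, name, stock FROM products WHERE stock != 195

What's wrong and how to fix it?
Bug: 'stock != 195' is unknown when stock is NULL, so NULL rows are silently excluded

Fix: Add an explicit OR stock IS NULL to include the missing-value rows

Corrected query:
SELECT id, name, stock FROM products WHERE stock != 195 OR stock IS NULL

Result:
id | name    | stock
---+---------+------
1  | Binder  | 168  
2  | Gloves  | NULL 
3  | Mouse   | NULL 
5  | Goggles | NULL 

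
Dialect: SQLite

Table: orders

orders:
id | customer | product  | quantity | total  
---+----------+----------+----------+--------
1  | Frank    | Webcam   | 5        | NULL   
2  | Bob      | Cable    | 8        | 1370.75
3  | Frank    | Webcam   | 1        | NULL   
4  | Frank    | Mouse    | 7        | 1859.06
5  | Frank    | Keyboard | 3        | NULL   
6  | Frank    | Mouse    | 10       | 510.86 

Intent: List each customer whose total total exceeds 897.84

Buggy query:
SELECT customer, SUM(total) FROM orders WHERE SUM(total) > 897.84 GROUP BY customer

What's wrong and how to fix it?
Bug: Aggregate functions cannot appear in a WHERE clause

Fix: Move the aggregate condition to a HAVING clause

Corrected query:
SELECT customer, SUM(total) FROM orders GROUP BY customer HAVING SUM(total) > 897.84

Result:
customer | SUM(total)
---------+-----------
Bob      | 1370.75   
Frank    | 2369.92   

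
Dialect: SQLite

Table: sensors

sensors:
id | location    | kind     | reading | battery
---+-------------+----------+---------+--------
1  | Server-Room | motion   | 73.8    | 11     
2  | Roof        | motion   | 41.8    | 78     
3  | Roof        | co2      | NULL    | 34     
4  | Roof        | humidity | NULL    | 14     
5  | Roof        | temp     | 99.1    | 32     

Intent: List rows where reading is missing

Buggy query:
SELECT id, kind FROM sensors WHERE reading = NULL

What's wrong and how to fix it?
Bug: '= NULL' is always unknown in SQL three-valued logic, so no rows match

Fix: Replace '= NULL' with 'IS NULL'

Corrected query:
SELECT id, kind FROM sensors WHERE reading IS NULL

Result:
id | kind    
---+---------
3  | co2     
4  | humidity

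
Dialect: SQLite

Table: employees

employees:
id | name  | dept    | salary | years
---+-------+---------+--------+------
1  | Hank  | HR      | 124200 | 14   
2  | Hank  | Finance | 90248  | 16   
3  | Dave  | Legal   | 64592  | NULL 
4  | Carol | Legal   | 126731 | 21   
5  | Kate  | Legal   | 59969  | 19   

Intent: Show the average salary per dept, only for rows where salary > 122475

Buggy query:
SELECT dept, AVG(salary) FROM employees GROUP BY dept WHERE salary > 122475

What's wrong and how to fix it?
Bug: WHERE cannot follow GROUP BY

Fix: Place WHERE between FROM and GROUP BY

Corrected query:
SELECT dept, AVG(salary) FROM employees WHERE salary > 122475 GROUP BY dept

Result:
dept  | AVG(salary)
------+------------
HR    | 124200     
Legal | 126731     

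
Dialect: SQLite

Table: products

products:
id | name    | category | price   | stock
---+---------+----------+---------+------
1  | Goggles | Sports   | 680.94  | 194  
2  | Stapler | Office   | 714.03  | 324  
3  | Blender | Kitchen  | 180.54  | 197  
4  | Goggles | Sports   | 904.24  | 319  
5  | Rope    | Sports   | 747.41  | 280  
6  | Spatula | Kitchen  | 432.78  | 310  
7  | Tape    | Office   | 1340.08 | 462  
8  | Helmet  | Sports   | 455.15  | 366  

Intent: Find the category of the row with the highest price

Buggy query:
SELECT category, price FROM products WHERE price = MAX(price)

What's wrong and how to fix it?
Bug: MAX(price) is an aggregate and cannot be used directly in WHERE

Fix: Wrap MAX in a scalar subquery so WHERE compares against a single value

Corrected query:
SELECT category, price FROM products WHERE price = (SELECT MAX(price) FROM products)

Result:
category | price  
---------+--------
Office   | 1340.08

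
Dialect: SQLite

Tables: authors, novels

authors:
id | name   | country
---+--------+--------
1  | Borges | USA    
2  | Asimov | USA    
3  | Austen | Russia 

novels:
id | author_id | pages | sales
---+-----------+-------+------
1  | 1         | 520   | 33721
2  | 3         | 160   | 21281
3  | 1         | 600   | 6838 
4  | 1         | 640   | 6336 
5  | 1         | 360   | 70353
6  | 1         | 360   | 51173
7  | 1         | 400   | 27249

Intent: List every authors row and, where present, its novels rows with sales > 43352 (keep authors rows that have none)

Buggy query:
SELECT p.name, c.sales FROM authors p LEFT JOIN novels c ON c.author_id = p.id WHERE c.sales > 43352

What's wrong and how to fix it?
Bug: Filtering c.sales in WHERE discards the NULL rows produced by LEFT JOIN, turning it into an inner join

Fix: Move the right-table condition into the ON clause so unmatched parents are kept

Corrected query:
SELECT p.name, c.sales FROM authors p LEFT JOIN novels c ON c.author_id = p.id AND c.sales > 43352

Result:
name   | sales
-------+------
Borges | 51173
Borges | 70353
Asimov | NULL 
Austen | NULL 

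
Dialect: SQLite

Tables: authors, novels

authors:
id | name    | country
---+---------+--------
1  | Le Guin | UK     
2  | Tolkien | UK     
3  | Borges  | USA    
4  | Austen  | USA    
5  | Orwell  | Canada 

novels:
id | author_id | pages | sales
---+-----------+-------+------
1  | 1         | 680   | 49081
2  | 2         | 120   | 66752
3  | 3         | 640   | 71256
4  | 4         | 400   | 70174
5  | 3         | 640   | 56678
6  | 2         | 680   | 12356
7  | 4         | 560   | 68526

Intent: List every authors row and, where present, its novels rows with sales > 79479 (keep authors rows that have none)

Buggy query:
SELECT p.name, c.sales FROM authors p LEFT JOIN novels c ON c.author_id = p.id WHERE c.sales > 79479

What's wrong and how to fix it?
Bug: A WHERE condition on the right-hand table after LEFT JOIN drops unmatched parents

Fix: Put 'c.sales > 79479' in the JOIN's ON clause instead of WHERE

Corrected query:
SELECT p.name, c.sales FROM authors p LEFT JOIN novels c ON c.author_id = p.id AND c.sales > 79479

Result:
name    | sales
--------+------
Le Guin | NULL 
Tolkien | NULL 
Borges  | NULL 
Austen  | NULL 
Orwell  | NULL 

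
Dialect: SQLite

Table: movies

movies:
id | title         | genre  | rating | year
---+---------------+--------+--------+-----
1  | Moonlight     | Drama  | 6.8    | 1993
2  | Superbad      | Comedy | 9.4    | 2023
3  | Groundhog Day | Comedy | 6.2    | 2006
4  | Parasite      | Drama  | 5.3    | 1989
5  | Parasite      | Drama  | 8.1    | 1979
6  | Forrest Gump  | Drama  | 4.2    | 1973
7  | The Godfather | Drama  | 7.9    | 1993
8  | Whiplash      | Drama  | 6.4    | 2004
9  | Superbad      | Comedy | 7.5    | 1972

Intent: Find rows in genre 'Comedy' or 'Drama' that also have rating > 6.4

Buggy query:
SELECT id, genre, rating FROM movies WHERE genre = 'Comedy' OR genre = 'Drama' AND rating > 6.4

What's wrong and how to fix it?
Bug: Without parentheses, AND is evaluated before OR, so the rating filter only applies to the 'Drama' branch

Fix: Add parentheses around the OR so the AND applies to both alternatives

Corrected query:
SELECT id, genre, rating FROM movies WHERE (genre = 'Comedy' OR genre = 'Drama') AND rating > 6.4

Result:
id | genre  | rating
---+--------+-------
1  | Drama  | 6.8   
2  | Comedy | 9.4   
5  | Drama  | 8.1   
7  | Drama  | 7.9   
9  | Comedy | 7.5   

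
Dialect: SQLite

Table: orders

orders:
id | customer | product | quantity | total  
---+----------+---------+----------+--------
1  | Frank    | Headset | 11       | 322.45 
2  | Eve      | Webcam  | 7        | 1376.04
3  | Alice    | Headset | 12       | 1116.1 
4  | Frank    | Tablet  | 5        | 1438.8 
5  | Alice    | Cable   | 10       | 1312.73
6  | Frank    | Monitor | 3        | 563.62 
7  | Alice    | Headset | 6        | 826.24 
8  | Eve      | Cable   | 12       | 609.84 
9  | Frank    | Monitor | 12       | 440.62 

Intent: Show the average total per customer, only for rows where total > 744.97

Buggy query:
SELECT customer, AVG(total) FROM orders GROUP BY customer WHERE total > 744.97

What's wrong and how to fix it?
Bug: Row-level WHERE must come before GROUP BY in the clause order

Fix: Move the WHERE clause before GROUP BY

Corrected query:
SELECT customer, AVG(total) FROM orders WHERE total > 744.97 GROUP BY customer

Result:
customer | AVG(total) 
---------+------------
Alice    | 1085.023333
Eve      | 1376.04    
Frank    | 1438.8     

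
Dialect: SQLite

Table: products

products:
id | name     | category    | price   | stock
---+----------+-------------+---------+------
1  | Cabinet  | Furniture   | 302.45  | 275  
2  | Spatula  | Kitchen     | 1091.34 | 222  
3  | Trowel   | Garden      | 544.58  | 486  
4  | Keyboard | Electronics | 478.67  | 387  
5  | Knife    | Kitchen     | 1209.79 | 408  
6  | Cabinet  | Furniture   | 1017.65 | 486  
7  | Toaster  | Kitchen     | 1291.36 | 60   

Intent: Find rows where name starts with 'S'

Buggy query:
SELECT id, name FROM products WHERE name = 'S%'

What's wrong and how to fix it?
Bug: Wildcards only work with LIKE; '=' treats '%' as a literal character

Fix: Replace '=' with LIKE so 'S%' is treated as a pattern

Corrected query:
SELECT id, name FROM products WHERE name LIKE 'S%'

Result:
id | name   
---+--------
2  | Spatula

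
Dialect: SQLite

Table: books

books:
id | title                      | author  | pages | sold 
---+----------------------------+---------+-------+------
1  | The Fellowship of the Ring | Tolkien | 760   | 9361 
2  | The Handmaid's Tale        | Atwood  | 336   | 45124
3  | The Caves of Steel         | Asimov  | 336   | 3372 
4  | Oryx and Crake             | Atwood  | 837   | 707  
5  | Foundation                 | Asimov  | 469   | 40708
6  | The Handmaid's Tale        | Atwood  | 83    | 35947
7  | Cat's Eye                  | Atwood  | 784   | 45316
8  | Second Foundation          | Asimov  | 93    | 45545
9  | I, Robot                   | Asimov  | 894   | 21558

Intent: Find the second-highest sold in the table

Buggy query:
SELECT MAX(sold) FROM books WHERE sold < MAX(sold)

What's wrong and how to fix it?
Bug: The inner MAX is an aggregate inside WHERE, which is not allowed

Fix: Compute the overall MAX in a subquery, then take MAX of rows below it

Corrected query:
SELECT MAX(sold) FROM books WHERE sold < (SELECT MAX(sold) FROM books)

Result:
MAX(sold)
---------
45316    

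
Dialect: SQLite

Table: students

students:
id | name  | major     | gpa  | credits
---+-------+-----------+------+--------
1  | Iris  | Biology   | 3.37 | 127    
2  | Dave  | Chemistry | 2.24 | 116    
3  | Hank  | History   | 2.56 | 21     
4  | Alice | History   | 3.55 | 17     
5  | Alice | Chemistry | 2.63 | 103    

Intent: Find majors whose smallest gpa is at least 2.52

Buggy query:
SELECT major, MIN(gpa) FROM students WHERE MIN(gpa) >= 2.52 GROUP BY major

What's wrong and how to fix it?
Bug: MIN() in WHERE is a misuse of aggregate

Fix: Use HAVING for the per-group MIN condition

Corrected query:
SELECT major, MIN(gpa) FROM students GROUP BY major HAVING MIN(gpa) >= 2.52

Result:
major   | MIN(gpa)
--------+---------
Biology | 3.37    
History | 2.56    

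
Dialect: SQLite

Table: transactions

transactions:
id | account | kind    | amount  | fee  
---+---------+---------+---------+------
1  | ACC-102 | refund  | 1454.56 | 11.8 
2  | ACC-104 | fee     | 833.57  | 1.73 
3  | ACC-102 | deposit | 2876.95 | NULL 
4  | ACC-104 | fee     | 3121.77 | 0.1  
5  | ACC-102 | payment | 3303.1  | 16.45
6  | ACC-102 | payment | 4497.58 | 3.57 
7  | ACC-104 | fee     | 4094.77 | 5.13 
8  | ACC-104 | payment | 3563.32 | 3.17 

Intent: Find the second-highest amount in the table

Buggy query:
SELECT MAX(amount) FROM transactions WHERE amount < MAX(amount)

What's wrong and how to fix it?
Bug: MAX(amount) on the right of the comparison is an aggregate-in-WHERE error

Fix: Compute the overall MAX in a subquery, then take MAX of rows below it

Corrected query:
SELECT MAX(amount) FROM transactions WHERE amount < (SELECT MAX(amount) FROM transactions)

Result:
MAX(amount)
-----------
4094.77    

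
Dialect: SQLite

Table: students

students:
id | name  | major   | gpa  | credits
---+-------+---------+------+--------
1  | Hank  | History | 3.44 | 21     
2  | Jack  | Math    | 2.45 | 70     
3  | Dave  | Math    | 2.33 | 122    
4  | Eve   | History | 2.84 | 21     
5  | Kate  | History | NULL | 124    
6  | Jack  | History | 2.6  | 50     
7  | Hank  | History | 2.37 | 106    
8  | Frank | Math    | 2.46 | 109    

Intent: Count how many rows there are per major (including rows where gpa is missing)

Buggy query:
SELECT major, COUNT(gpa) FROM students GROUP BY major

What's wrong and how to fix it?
Bug: COUNT(column) counts non-NULL values only; rows with NULL gpa aren't counted

Fix: Replace COUNT(gpa) with COUNT(*)

Corrected query:
SELECT major, COUNT(*) FROM students GROUP BY major

Result:
major   | COUNT(*)
--------+---------
History | 5       
Math    | 3       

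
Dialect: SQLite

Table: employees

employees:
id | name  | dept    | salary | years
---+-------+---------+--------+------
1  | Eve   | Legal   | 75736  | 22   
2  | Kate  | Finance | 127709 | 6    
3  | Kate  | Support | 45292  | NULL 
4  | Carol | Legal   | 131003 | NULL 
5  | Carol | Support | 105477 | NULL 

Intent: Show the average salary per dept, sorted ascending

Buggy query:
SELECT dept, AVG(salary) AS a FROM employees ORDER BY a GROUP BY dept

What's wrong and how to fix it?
Bug: ORDER BY appears before GROUP BY; SQL clause order requires GROUP BY first

Fix: Move ORDER BY to the end, after GROUP BY

Corrected query:
SELECT dept, AVG(salary) AS a FROM employees GROUP BY dept ORDER BY a

Result:
dept    | a       
--------+---------
Support | 75384.5 
Legal   | 103369.5
Finance | 127709  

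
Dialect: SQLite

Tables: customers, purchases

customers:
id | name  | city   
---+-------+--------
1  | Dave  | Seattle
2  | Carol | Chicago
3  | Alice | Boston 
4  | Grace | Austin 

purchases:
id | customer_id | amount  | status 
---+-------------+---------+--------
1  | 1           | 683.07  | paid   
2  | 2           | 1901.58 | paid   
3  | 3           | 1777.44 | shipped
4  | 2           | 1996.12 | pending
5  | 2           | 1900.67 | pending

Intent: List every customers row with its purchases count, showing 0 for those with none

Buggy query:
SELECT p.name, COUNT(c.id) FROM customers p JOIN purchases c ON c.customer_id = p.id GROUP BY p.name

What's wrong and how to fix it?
Bug: INNER JOIN drops customers rows that have no matching purchases rows

Fix: Switch to LEFT JOIN to retain unmatched parent rows

Corrected query:
SELECT p.name, COUNT(c.id) FROM customers p LEFT JOIN purchases c ON c.customer_id = p.id GROUP BY p.name

Result:
name  | COUNT(c.id)
------+------------
Alice | 1          
Carol | 3          
Dave  | 1          
Grace | 0          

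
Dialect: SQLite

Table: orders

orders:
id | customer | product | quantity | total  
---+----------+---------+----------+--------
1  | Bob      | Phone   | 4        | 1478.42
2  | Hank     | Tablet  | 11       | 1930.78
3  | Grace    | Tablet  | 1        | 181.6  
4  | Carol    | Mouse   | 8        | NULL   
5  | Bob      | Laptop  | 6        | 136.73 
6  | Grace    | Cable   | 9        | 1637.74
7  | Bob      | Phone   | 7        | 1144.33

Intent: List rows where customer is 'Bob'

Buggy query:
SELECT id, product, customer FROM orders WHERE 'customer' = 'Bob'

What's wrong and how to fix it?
Bug: 'customer' in single quotes is a string literal, not the column; the comparison is literal-vs-literal and never true

Fix: Reference the column as customer without single quotes

Corrected query:
SELECT id, product, customer FROM orders WHERE customer = 'Bob'

Result:
id | product | customer
---+---------+---------
1  | Phone   | Bob     
5  | Laptop  | Bob     
7  | Phone   | Bob     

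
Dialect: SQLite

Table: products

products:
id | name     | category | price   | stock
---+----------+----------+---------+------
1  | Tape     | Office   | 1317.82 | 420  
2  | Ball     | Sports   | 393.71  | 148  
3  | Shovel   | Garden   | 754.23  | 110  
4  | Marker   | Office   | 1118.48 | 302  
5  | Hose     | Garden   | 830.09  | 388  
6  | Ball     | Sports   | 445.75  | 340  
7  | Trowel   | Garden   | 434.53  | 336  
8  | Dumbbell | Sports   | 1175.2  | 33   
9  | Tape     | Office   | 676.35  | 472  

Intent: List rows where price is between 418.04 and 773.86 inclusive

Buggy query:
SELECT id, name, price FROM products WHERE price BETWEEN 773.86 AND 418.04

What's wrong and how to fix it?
Bug: BETWEEN expects the lower bound first; with 773.86 AND 418.04 the range is empty

Fix: Write BETWEEN 418.04 AND 773.86

Corrected query:
SELECT id, name, price FROM products WHERE price BETWEEN 418.04 AND 773.86

Result:
id | name   | price 
---+--------+-------
3  | Shovel | 754.23
6  | Ball   | 445.75
7  | Trowel | 434.53
9  | Tape   | 676.35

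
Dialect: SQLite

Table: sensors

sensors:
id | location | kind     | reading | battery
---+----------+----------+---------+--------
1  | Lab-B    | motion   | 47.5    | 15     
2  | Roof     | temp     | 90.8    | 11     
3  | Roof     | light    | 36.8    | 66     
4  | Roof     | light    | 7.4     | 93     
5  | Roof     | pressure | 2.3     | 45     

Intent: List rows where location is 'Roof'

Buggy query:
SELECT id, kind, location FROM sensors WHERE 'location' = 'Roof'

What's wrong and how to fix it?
Bug: 'location' in single quotes is a string literal, not the column; the comparison is literal-vs-literal and never true

Fix: Remove the quotes around the column name (or use double quotes for an identifier)

Corrected query:
SELECT id, kind, location FROM sensors WHERE location = 'Roof'

Result:
id | kind     | location
---+----------+---------
2  | temp     | Roof    
3  | light    | Roof    
4  | light    | Roof    
5  | pressure | Roof    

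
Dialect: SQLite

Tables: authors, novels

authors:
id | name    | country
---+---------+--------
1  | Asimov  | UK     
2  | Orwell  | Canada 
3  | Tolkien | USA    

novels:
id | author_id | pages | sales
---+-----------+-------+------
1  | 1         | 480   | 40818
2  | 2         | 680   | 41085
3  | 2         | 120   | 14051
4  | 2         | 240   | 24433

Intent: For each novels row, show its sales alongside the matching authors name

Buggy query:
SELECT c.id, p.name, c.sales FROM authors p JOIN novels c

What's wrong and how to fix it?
Bug: JOIN with no ON clause produces a cartesian product; every novels row pairs with every authors row

Fix: Specify the join condition linking the foreign key to the parent id

Corrected query:
SELECT c.id, p.name, c.sales FROM authors p JOIN novels c ON c.author_id = p.id

Result:
id | name   | sales
---+--------+------
1  | Asimov | 40818
2  | Orwell | 41085
3  | Orwell | 14051
4  | Orwell | 24433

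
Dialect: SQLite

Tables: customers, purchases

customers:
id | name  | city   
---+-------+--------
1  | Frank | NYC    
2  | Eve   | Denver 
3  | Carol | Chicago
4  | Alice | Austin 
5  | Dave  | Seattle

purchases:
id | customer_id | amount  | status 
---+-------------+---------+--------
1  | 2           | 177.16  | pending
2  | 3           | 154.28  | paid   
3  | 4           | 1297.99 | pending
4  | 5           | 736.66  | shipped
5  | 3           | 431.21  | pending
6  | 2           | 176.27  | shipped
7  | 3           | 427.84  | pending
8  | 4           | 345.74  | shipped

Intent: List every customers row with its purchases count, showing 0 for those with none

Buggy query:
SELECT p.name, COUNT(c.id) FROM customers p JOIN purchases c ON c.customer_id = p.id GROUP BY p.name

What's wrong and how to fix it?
Bug: INNER JOIN drops customers rows that have no matching purchases rows

Fix: Switch to LEFT JOIN to retain unmatched parent rows

Corrected query:
SELECT p.name, COUNT(c.id) FROM customers p LEFT JOIN purchases c ON c.customer_id = p.id GROUP BY p.name

Result:
name  | COUNT(c.id)
------+------------
Alice | 2          
Carol | 3          
Dave  | 1          
Eve   | 2          
Frank | 0          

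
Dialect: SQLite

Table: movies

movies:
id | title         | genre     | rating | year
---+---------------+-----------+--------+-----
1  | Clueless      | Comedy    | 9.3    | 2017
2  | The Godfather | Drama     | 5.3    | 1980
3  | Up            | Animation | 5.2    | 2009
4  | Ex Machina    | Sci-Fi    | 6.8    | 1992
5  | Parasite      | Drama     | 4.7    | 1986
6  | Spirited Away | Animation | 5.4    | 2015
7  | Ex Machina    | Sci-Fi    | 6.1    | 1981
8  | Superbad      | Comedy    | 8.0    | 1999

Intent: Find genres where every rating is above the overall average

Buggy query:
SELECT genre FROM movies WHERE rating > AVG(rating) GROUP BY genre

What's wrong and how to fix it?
Bug: WHERE evaluates per row before aggregation, so AVG() is unavailable

Fix: Use a subquery for AVG and a HAVING MIN(...) filter so the condition holds for every row in the group

Corrected query:
SELECT genre FROM movies GROUP BY genre HAVING MIN(rating) > (SELECT AVG(rating) FROM movies)

Result:
genre 
------
Comedy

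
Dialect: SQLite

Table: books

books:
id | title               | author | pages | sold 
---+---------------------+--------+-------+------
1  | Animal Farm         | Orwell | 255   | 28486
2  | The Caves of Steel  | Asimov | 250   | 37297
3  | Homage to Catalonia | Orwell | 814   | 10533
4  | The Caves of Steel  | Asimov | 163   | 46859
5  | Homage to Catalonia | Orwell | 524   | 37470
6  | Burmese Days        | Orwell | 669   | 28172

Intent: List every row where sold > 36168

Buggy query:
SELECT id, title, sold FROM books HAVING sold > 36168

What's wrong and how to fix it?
Bug: This is a non-aggregate query (no GROUP BY, no aggregates), so in SQLite the HAVING clause is invalid here; a row-level condition belongs in WHERE

Fix: Use WHERE for row-level filtering

Corrected query:
SELECT id, title, sold FROM books WHERE sold > 36168

Result:
id | title               | sold 
---+---------------------+------
2  | The Caves of Steel  | 37297
4  | The Caves of Steel  | 46859
5  | Homage to Catalonia | 37470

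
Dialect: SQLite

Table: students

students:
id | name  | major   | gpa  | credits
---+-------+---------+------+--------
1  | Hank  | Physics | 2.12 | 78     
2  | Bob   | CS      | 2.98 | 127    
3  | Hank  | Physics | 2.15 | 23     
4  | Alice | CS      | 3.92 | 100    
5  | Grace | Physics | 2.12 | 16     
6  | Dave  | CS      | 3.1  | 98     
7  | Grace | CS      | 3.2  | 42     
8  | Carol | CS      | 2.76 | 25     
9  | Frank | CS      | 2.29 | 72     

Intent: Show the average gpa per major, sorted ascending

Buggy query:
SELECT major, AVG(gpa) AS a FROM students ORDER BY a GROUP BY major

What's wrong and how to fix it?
Bug: GROUP BY must precede ORDER BY

Fix: Reorder: SELECT … FROM … GROUP BY … ORDER BY …

Corrected query:
SELECT major, AVG(gpa) AS a FROM students GROUP BY major ORDER BY a

Result:
major   | a       
--------+---------
Physics | 2.13    
CS      | 3.041667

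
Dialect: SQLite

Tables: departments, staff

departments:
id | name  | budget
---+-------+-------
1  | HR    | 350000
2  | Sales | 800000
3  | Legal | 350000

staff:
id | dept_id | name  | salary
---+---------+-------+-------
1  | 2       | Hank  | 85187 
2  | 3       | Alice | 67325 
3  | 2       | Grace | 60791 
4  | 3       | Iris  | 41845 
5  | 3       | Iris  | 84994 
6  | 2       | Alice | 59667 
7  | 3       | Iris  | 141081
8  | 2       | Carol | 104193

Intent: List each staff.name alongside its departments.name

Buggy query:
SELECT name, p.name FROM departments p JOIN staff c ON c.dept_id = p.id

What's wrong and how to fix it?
Bug: Both tables have a 'name' column; the unqualified reference is ambiguous

Fix: Qualify the column with its table alias (c.name)

Corrected query:
SELECT c.name, p.name FROM departments p JOIN staff c ON c.dept_id = p.id

Result:
name  | name 
------+------
Hank  | Sales
Alice | Legal
Grace | Sales
Iris  | Legal
Iris  | Legal
Alice | Sales
Iris  | Legal
Carol | Sales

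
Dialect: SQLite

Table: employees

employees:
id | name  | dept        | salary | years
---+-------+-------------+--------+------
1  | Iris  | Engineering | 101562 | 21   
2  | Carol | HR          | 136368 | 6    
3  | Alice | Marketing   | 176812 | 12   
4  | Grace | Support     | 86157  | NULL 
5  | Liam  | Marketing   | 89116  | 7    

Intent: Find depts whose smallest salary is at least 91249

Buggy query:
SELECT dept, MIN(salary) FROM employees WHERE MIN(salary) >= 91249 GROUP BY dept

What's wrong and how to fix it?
Bug: MIN() in WHERE is a misuse of aggregate

Fix: Replace WHERE with HAVING after the GROUP BY

Corrected query:
SELECT dept, MIN(salary) FROM employees GROUP BY dept HAVING MIN(salary) >= 91249

Result:
dept        | MIN(salary)
------------+------------
Engineering | 101562     
HR          | 136368     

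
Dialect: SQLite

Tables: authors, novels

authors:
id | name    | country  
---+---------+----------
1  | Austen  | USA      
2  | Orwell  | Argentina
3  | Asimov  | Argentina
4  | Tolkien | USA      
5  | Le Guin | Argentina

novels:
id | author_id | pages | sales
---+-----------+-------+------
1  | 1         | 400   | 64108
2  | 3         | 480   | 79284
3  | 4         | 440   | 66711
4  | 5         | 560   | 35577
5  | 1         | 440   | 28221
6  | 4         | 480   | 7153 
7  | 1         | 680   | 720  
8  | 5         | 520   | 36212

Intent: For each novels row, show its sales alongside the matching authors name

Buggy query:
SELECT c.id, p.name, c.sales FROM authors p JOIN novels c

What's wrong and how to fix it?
Bug: JOIN with no ON clause produces a cartesian product; every novels row pairs with every authors row

Fix: Add ON c.author_id = p.id to the JOIN

Corrected query:
SELECT c.id, p.name, c.sales FROM authors p JOIN novels c ON c.author_id = p.id

Result:
id | name    | sales
---+---------+------
1  | Austen  | 64108
2  | Asimov  | 79284
3  | Tolkien | 66711
4  | Le Guin | 35577
5  | Austen  | 28221
6  | Tolkien | 7153 
7  | Austen  | 720  
8  | Le Guin | 36212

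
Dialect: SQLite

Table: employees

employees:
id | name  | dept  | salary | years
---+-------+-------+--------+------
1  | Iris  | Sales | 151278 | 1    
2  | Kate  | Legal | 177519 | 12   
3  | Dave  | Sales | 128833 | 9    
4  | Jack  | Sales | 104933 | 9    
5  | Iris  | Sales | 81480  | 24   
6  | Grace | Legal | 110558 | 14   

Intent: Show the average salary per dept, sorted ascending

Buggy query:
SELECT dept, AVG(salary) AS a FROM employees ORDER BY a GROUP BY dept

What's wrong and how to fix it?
Bug: ORDER BY appears before GROUP BY; SQL clause order requires GROUP BY first

Fix: Reorder: SELECT … FROM … GROUP BY … ORDER BY …

Corrected query:
SELECT dept, AVG(salary) AS a FROM employees GROUP BY dept ORDER BY a

Result:
dept  | a       
------+---------
Sales | 116631  
Legal | 144038.5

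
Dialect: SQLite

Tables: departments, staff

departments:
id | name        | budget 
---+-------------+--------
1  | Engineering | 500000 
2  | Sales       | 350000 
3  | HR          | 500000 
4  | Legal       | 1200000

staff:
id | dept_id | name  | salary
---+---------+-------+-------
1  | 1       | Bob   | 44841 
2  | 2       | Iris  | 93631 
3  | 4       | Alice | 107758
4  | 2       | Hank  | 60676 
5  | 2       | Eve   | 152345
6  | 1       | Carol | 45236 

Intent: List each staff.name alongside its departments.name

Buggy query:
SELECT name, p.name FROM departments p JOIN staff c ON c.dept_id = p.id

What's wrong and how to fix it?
Bug: 'name' exists in both joined tables, so the database can't tell which one is meant

Fix: Prefix ambiguous columns with the table alias

Corrected query:
SELECT c.name, p.name FROM departments p JOIN staff c ON c.dept_id = p.id

Result:
name  | name       
------+------------
Bob   | Engineering
Iris  | Sales      
Alice | Legal      
Hank  | Sales      
Eve   | Sales      
Carol | Engineering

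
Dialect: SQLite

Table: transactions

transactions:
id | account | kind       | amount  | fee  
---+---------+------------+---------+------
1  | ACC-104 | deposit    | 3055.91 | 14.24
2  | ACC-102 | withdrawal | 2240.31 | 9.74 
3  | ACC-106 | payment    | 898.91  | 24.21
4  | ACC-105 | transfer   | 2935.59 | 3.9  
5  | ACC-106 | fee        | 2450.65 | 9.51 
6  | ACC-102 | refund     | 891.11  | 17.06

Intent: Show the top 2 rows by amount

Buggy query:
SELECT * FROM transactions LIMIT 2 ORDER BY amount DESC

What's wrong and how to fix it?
Bug: LIMIT must come after ORDER BY

Fix: Swap the clauses: ORDER BY first, then LIMIT

Corrected query:
SELECT * FROM transactions ORDER BY amount DESC LIMIT 2

Result:
id | account | kind     | amount  | fee  
---+---------+----------+---------+------
1  | ACC-104 | deposit  | 3055.91 | 14.24
4  | ACC-105 | transfer | 2935.59 | 3.9  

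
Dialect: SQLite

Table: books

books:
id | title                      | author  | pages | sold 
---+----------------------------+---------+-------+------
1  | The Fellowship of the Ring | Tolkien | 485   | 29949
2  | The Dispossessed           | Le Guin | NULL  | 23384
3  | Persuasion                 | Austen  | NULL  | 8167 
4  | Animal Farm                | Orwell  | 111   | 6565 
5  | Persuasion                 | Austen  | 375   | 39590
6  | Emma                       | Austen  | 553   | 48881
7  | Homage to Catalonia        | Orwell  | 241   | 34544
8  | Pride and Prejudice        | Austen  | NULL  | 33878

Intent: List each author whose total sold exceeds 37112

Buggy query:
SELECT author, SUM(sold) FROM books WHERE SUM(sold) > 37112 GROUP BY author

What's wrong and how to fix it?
Bug: SUM(sold) is an aggregate, but WHERE filters rows before aggregation

Fix: Move the aggregate condition to a HAVING clause

Corrected query:
SELECT author, SUM(sold) FROM books GROUP BY author HAVING SUM(sold) > 37112

Result:
author | SUM(sold)
-------+----------
Austen | 130516   
Orwell | 41109    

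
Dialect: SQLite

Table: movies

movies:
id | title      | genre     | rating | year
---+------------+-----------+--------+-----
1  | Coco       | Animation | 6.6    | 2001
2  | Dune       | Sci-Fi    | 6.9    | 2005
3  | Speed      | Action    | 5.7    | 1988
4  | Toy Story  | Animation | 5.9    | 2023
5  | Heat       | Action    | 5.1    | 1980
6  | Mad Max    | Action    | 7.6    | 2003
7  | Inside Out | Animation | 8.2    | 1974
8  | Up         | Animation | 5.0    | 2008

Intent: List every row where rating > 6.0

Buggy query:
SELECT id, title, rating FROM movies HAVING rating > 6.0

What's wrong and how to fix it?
Bug: This is a non-aggregate query (no GROUP BY, no aggregates), so in SQLite the HAVING clause is invalid here; a row-level condition belongs in WHERE

Fix: Use WHERE for row-level filtering

Corrected query:
SELECT id, title, rating FROM movies WHERE rating > 6.0

Result:
id | title      | rating
---+------------+-------
1  | Coco       | 6.6   
2  | Dune       | 6.9   
6  | Mad Max    | 7.6   
7  | Inside Out | 8.2   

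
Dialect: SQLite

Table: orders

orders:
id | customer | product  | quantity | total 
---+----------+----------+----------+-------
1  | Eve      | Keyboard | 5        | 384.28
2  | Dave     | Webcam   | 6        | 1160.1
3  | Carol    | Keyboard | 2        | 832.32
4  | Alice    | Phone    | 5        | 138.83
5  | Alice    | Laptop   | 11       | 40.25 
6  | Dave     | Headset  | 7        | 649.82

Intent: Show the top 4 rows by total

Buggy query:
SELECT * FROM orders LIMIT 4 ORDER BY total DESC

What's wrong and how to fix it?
Bug: LIMIT must come after ORDER BY

Fix: Sort with ORDER BY, then apply LIMIT

Corrected query:
SELECT * FROM orders ORDER BY total DESC LIMIT 4

Result:
id | customer | product  | quantity | total 
---+----------+----------+----------+-------
2  | Dave     | Webcam   | 6        | 1160.1
3  | Carol    | Keyboard | 2        | 832.32
6  | Dave     | Headset  | 7        | 649.82
1  | Eve      | Keyboard | 5        | 384.28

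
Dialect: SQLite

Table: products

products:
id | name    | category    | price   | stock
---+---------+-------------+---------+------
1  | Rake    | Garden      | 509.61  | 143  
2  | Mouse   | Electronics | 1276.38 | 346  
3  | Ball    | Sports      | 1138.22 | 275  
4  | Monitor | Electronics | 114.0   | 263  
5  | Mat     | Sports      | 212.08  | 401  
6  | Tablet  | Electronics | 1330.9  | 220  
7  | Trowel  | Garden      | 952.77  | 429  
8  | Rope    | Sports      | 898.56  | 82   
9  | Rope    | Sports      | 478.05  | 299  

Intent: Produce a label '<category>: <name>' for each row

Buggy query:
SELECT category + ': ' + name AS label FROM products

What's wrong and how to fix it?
Bug: SQLite uses || for string concatenation; + coerces text to numbers (yielding 0)

Fix: Use the || operator for string concatenation

Corrected query:
SELECT category || ': ' || name AS label FROM products

Result:
label               
--------------------
Garden: Rake        
Electronics: Mouse  
Sports: Ball        
Electronics: Monitor
Sports: Mat         
Electronics: Tablet 
Garden: Trowel      
Sports: Rope        
Sports: Rope        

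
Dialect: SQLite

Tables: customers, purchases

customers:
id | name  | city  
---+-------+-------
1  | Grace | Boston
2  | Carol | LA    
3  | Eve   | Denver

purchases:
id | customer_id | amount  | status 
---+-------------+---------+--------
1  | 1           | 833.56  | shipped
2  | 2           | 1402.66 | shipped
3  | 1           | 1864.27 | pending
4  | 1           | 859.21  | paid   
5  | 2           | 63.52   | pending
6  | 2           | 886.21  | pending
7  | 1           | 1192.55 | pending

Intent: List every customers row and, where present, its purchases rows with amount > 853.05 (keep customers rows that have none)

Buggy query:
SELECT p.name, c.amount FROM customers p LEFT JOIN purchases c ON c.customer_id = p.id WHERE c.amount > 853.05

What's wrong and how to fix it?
Bug: A WHERE condition on the right-hand table after LEFT JOIN drops unmatched parents

Fix: Put 'c.amount > 853.05' in the JOIN's ON clause instead of WHERE

Corrected query:
SELECT p.name, c.amount FROM customers p LEFT JOIN purchases c ON c.customer_id = p.id AND c.amount > 853.05

Result:
name  | amount 
------+--------
Grace | 859.21 
Grace | 1192.55
Grace | 1864.27
Carol | 886.21 
Carol | 1402.66
Eve   | NULL   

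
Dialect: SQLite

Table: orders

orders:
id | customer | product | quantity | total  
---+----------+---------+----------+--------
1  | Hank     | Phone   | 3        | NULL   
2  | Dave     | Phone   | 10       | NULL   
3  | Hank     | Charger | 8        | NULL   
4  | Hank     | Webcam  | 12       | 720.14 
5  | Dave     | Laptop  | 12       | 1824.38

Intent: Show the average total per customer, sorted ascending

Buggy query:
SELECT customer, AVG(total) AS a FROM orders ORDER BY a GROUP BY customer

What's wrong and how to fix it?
Bug: GROUP BY must precede ORDER BY

Fix: Move ORDER BY to the end, after GROUP BY

Corrected query:
SELECT customer, AVG(total) AS a FROM orders GROUP BY customer ORDER BY a

Result:
customer | a      
---------+--------
Hank     | 720.14 
Dave     | 1824.38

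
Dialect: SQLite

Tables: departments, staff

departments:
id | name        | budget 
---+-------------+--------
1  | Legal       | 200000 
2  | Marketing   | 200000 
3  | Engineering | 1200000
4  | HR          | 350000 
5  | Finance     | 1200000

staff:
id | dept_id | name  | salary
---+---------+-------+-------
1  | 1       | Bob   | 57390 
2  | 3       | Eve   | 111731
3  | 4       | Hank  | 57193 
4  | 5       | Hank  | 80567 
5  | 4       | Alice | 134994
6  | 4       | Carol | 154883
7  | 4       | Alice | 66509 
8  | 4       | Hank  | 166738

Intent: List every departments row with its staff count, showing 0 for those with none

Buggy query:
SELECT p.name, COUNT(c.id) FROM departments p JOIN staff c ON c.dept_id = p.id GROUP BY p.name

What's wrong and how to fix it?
Bug: INNER JOIN drops departments rows that have no matching staff rows

Fix: Switch to LEFT JOIN to retain unmatched parent rows

Corrected query:
SELECT p.name, COUNT(c.id) FROM departments p LEFT JOIN staff c ON c.dept_id = p.id GROUP BY p.name

Result:
name        | COUNT(c.id)
------------+------------
Engineering | 1          
Finance     | 1          
HR          | 5          
Legal       | 1          
Marketing   | 0          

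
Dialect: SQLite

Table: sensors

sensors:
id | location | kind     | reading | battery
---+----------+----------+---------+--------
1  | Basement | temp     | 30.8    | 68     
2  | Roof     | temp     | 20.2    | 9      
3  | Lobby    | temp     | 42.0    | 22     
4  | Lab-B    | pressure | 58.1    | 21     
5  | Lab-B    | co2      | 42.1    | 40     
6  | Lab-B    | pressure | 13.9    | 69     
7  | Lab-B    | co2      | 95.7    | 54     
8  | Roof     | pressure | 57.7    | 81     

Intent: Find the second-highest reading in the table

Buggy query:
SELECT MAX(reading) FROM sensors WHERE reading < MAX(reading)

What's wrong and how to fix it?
Bug: The inner MAX is an aggregate inside WHERE, which is not allowed

Fix: Compute the overall MAX in a subquery, then take MAX of rows below it

Corrected query:
SELECT MAX(reading) FROM sensors WHERE reading < (SELECT MAX(reading) FROM sensors)

Result:
MAX(reading)
------------
58.1        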